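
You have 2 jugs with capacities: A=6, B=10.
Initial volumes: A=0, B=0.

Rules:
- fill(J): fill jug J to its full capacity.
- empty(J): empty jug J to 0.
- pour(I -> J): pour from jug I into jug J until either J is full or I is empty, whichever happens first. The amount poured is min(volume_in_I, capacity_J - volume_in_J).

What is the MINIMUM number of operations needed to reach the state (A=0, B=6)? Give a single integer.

BFS from (A=0, B=0). One shortest path:
  1. fill(A) -> (A=6 B=0)
  2. pour(A -> B) -> (A=0 B=6)
Reached target in 2 moves.

Answer: 2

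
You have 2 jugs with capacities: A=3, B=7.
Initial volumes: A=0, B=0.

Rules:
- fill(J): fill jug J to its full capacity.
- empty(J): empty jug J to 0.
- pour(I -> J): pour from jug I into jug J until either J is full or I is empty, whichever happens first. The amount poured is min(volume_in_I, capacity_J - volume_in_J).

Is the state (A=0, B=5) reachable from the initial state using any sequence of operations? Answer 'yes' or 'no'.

Answer: yes

Derivation:
BFS from (A=0, B=0):
  1. fill(B) -> (A=0 B=7)
  2. pour(B -> A) -> (A=3 B=4)
  3. empty(A) -> (A=0 B=4)
  4. pour(B -> A) -> (A=3 B=1)
  5. empty(A) -> (A=0 B=1)
  6. pour(B -> A) -> (A=1 B=0)
  7. fill(B) -> (A=1 B=7)
  8. pour(B -> A) -> (A=3 B=5)
  9. empty(A) -> (A=0 B=5)
Target reached → yes.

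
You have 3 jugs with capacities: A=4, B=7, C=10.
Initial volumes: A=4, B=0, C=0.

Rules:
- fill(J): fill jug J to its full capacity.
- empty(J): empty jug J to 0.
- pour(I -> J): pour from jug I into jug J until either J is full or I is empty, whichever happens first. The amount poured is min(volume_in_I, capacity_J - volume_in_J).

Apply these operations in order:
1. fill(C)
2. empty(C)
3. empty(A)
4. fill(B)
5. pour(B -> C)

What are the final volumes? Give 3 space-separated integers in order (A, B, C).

Step 1: fill(C) -> (A=4 B=0 C=10)
Step 2: empty(C) -> (A=4 B=0 C=0)
Step 3: empty(A) -> (A=0 B=0 C=0)
Step 4: fill(B) -> (A=0 B=7 C=0)
Step 5: pour(B -> C) -> (A=0 B=0 C=7)

Answer: 0 0 7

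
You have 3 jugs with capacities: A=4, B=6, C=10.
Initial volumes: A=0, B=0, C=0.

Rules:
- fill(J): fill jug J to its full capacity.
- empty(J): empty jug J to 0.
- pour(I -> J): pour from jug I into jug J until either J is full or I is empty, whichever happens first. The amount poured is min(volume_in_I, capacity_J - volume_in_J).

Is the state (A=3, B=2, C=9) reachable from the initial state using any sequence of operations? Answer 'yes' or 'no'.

Answer: no

Derivation:
BFS explored all 64 reachable states.
Reachable set includes: (0,0,0), (0,0,2), (0,0,4), (0,0,6), (0,0,8), (0,0,10), (0,2,0), (0,2,2), (0,2,4), (0,2,6), (0,2,8), (0,2,10) ...
Target (A=3, B=2, C=9) not in reachable set → no.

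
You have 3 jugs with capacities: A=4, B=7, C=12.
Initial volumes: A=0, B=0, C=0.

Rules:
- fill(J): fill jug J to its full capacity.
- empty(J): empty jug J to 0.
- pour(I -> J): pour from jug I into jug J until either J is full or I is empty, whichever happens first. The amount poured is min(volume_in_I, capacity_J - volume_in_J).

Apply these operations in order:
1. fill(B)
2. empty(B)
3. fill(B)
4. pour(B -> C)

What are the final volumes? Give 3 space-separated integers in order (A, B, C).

Answer: 0 0 7

Derivation:
Step 1: fill(B) -> (A=0 B=7 C=0)
Step 2: empty(B) -> (A=0 B=0 C=0)
Step 3: fill(B) -> (A=0 B=7 C=0)
Step 4: pour(B -> C) -> (A=0 B=0 C=7)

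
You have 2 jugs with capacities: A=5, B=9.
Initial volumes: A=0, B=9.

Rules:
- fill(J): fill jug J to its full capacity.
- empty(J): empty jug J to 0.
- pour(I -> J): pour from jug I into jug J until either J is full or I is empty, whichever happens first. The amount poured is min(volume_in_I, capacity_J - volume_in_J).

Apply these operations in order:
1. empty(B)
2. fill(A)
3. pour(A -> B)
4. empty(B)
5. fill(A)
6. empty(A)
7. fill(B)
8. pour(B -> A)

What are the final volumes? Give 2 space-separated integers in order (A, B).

Step 1: empty(B) -> (A=0 B=0)
Step 2: fill(A) -> (A=5 B=0)
Step 3: pour(A -> B) -> (A=0 B=5)
Step 4: empty(B) -> (A=0 B=0)
Step 5: fill(A) -> (A=5 B=0)
Step 6: empty(A) -> (A=0 B=0)
Step 7: fill(B) -> (A=0 B=9)
Step 8: pour(B -> A) -> (A=5 B=4)

Answer: 5 4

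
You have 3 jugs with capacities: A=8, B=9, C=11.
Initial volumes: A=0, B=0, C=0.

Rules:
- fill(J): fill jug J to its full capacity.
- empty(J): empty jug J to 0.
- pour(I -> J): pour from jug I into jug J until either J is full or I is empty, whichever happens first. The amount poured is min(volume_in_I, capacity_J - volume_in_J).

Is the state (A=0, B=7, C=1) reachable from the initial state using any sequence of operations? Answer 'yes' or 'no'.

BFS from (A=0, B=0, C=0):
  1. fill(A) -> (A=8 B=0 C=0)
  2. fill(B) -> (A=8 B=9 C=0)
  3. pour(B -> C) -> (A=8 B=0 C=9)
  4. pour(A -> B) -> (A=0 B=8 C=9)
  5. pour(C -> A) -> (A=8 B=8 C=1)
  6. pour(A -> B) -> (A=7 B=9 C=1)
  7. empty(B) -> (A=7 B=0 C=1)
  8. pour(A -> B) -> (A=0 B=7 C=1)
Target reached → yes.

Answer: yes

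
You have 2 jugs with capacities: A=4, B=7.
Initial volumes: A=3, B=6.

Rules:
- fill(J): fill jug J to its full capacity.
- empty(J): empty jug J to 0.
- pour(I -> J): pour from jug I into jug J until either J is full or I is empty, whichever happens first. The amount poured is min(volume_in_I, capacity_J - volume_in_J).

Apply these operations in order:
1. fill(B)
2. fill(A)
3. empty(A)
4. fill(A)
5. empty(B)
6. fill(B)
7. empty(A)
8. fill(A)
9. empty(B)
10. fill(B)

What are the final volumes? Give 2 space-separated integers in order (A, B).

Step 1: fill(B) -> (A=3 B=7)
Step 2: fill(A) -> (A=4 B=7)
Step 3: empty(A) -> (A=0 B=7)
Step 4: fill(A) -> (A=4 B=7)
Step 5: empty(B) -> (A=4 B=0)
Step 6: fill(B) -> (A=4 B=7)
Step 7: empty(A) -> (A=0 B=7)
Step 8: fill(A) -> (A=4 B=7)
Step 9: empty(B) -> (A=4 B=0)
Step 10: fill(B) -> (A=4 B=7)

Answer: 4 7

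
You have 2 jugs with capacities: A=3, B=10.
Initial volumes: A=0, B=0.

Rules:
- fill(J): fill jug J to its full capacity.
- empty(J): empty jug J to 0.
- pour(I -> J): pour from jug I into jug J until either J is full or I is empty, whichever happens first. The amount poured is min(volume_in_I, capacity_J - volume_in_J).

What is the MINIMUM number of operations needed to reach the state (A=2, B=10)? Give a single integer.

Answer: 8

Derivation:
BFS from (A=0, B=0). One shortest path:
  1. fill(A) -> (A=3 B=0)
  2. pour(A -> B) -> (A=0 B=3)
  3. fill(A) -> (A=3 B=3)
  4. pour(A -> B) -> (A=0 B=6)
  5. fill(A) -> (A=3 B=6)
  6. pour(A -> B) -> (A=0 B=9)
  7. fill(A) -> (A=3 B=9)
  8. pour(A -> B) -> (A=2 B=10)
Reached target in 8 moves.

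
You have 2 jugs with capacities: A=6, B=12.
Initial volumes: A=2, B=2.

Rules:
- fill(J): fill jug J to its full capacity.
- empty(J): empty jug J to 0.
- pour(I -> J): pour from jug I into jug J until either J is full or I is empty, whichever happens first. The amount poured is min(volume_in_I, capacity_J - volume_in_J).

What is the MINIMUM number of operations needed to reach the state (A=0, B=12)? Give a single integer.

Answer: 2

Derivation:
BFS from (A=2, B=2). One shortest path:
  1. empty(A) -> (A=0 B=2)
  2. fill(B) -> (A=0 B=12)
Reached target in 2 moves.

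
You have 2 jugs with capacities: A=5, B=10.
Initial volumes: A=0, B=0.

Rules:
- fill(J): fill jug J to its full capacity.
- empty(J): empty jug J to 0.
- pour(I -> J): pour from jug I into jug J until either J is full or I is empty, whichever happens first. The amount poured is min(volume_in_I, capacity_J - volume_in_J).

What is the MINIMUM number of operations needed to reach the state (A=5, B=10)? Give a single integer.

Answer: 2

Derivation:
BFS from (A=0, B=0). One shortest path:
  1. fill(A) -> (A=5 B=0)
  2. fill(B) -> (A=5 B=10)
Reached target in 2 moves.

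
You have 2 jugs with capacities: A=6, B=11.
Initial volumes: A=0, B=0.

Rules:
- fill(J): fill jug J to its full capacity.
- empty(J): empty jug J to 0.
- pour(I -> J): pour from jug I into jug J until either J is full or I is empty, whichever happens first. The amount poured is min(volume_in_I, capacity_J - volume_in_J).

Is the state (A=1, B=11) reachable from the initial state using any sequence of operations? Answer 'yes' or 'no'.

Answer: yes

Derivation:
BFS from (A=0, B=0):
  1. fill(A) -> (A=6 B=0)
  2. pour(A -> B) -> (A=0 B=6)
  3. fill(A) -> (A=6 B=6)
  4. pour(A -> B) -> (A=1 B=11)
Target reached → yes.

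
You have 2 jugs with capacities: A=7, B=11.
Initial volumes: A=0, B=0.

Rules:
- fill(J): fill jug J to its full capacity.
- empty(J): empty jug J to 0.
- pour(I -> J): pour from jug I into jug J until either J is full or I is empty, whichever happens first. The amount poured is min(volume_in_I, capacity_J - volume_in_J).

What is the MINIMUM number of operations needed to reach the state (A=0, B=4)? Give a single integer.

BFS from (A=0, B=0). One shortest path:
  1. fill(B) -> (A=0 B=11)
  2. pour(B -> A) -> (A=7 B=4)
  3. empty(A) -> (A=0 B=4)
Reached target in 3 moves.

Answer: 3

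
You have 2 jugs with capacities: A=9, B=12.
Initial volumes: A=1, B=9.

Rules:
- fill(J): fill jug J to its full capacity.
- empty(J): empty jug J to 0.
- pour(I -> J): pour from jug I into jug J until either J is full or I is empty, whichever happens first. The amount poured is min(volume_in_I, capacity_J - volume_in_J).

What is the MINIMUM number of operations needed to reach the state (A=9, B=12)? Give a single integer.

BFS from (A=1, B=9). One shortest path:
  1. fill(A) -> (A=9 B=9)
  2. fill(B) -> (A=9 B=12)
Reached target in 2 moves.

Answer: 2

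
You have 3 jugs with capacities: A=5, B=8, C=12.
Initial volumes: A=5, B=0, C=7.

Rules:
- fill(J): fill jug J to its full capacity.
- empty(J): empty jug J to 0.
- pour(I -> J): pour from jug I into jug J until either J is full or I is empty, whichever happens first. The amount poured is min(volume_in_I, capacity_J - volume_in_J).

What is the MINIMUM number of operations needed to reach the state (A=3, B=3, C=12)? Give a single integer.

Answer: 7

Derivation:
BFS from (A=5, B=0, C=7). One shortest path:
  1. empty(A) -> (A=0 B=0 C=7)
  2. fill(B) -> (A=0 B=8 C=7)
  3. pour(B -> A) -> (A=5 B=3 C=7)
  4. empty(A) -> (A=0 B=3 C=7)
  5. pour(B -> A) -> (A=3 B=0 C=7)
  6. fill(B) -> (A=3 B=8 C=7)
  7. pour(B -> C) -> (A=3 B=3 C=12)
Reached target in 7 moves.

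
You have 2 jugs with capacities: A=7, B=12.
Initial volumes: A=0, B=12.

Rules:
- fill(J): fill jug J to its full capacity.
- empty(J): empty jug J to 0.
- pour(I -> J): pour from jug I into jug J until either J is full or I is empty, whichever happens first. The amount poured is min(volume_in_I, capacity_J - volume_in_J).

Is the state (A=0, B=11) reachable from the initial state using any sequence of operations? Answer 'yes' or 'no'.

Answer: yes

Derivation:
BFS from (A=0, B=12):
  1. fill(A) -> (A=7 B=12)
  2. empty(B) -> (A=7 B=0)
  3. pour(A -> B) -> (A=0 B=7)
  4. fill(A) -> (A=7 B=7)
  5. pour(A -> B) -> (A=2 B=12)
  6. empty(B) -> (A=2 B=0)
  7. pour(A -> B) -> (A=0 B=2)
  8. fill(A) -> (A=7 B=2)
  9. pour(A -> B) -> (A=0 B=9)
  10. fill(A) -> (A=7 B=9)
  11. pour(A -> B) -> (A=4 B=12)
  12. empty(B) -> (A=4 B=0)
  13. pour(A -> B) -> (A=0 B=4)
  14. fill(A) -> (A=7 B=4)
  15. pour(A -> B) -> (A=0 B=11)
Target reached → yes.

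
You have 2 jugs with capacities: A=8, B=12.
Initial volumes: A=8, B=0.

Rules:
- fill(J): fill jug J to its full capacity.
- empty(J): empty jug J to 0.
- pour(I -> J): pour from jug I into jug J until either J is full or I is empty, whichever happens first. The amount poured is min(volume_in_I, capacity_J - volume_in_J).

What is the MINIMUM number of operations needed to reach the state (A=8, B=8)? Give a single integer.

BFS from (A=8, B=0). One shortest path:
  1. pour(A -> B) -> (A=0 B=8)
  2. fill(A) -> (A=8 B=8)
Reached target in 2 moves.

Answer: 2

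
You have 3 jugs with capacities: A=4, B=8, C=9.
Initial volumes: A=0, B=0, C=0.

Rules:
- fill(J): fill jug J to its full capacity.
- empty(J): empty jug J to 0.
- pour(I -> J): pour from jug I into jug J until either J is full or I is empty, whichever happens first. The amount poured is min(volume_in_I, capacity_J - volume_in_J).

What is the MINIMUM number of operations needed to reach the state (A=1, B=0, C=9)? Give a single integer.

BFS from (A=0, B=0, C=0). One shortest path:
  1. fill(C) -> (A=0 B=0 C=9)
  2. pour(C -> B) -> (A=0 B=8 C=1)
  3. empty(B) -> (A=0 B=0 C=1)
  4. pour(C -> A) -> (A=1 B=0 C=0)
  5. fill(C) -> (A=1 B=0 C=9)
Reached target in 5 moves.

Answer: 5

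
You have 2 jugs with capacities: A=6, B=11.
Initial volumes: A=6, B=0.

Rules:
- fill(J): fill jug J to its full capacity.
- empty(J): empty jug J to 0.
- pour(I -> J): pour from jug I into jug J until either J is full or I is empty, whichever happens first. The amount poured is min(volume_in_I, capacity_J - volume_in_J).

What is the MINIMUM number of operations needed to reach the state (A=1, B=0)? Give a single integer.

BFS from (A=6, B=0). One shortest path:
  1. pour(A -> B) -> (A=0 B=6)
  2. fill(A) -> (A=6 B=6)
  3. pour(A -> B) -> (A=1 B=11)
  4. empty(B) -> (A=1 B=0)
Reached target in 4 moves.

Answer: 4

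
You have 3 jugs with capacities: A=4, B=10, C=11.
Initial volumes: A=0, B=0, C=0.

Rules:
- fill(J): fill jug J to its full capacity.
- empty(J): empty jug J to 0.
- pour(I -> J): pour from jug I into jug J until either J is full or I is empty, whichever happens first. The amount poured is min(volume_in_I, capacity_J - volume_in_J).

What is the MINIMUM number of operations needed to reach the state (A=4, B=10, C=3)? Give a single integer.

BFS from (A=0, B=0, C=0). One shortest path:
  1. fill(B) -> (A=0 B=10 C=0)
  2. fill(C) -> (A=0 B=10 C=11)
  3. pour(C -> A) -> (A=4 B=10 C=7)
  4. empty(A) -> (A=0 B=10 C=7)
  5. pour(C -> A) -> (A=4 B=10 C=3)
Reached target in 5 moves.

Answer: 5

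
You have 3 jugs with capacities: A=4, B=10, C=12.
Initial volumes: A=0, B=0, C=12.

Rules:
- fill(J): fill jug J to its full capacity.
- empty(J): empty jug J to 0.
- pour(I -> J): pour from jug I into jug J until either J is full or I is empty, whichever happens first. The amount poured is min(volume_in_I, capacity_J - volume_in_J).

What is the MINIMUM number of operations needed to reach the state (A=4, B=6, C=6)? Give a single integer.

Answer: 4

Derivation:
BFS from (A=0, B=0, C=12). One shortest path:
  1. fill(A) -> (A=4 B=0 C=12)
  2. pour(A -> B) -> (A=0 B=4 C=12)
  3. pour(C -> B) -> (A=0 B=10 C=6)
  4. pour(B -> A) -> (A=4 B=6 C=6)
Reached target in 4 moves.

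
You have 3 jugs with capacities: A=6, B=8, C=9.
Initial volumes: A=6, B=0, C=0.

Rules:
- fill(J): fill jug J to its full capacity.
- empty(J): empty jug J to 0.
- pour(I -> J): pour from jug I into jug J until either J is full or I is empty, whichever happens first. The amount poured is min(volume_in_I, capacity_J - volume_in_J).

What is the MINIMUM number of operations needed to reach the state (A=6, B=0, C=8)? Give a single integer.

Answer: 2

Derivation:
BFS from (A=6, B=0, C=0). One shortest path:
  1. fill(B) -> (A=6 B=8 C=0)
  2. pour(B -> C) -> (A=6 B=0 C=8)
Reached target in 2 moves.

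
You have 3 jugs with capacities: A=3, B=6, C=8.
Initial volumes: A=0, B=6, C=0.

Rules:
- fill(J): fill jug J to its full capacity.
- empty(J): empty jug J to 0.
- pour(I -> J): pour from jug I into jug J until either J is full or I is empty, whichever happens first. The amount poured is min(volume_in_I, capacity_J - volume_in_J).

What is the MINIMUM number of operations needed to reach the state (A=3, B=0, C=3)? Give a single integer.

Answer: 2

Derivation:
BFS from (A=0, B=6, C=0). One shortest path:
  1. pour(B -> A) -> (A=3 B=3 C=0)
  2. pour(B -> C) -> (A=3 B=0 C=3)
Reached target in 2 moves.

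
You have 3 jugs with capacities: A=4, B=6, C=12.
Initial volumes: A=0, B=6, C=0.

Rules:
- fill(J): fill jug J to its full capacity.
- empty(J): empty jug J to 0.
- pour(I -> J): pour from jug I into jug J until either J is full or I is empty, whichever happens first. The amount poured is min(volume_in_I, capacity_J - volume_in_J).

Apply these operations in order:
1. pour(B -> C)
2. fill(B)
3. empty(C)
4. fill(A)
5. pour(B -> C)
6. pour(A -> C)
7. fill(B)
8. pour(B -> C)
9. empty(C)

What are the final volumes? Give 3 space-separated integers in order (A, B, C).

Step 1: pour(B -> C) -> (A=0 B=0 C=6)
Step 2: fill(B) -> (A=0 B=6 C=6)
Step 3: empty(C) -> (A=0 B=6 C=0)
Step 4: fill(A) -> (A=4 B=6 C=0)
Step 5: pour(B -> C) -> (A=4 B=0 C=6)
Step 6: pour(A -> C) -> (A=0 B=0 C=10)
Step 7: fill(B) -> (A=0 B=6 C=10)
Step 8: pour(B -> C) -> (A=0 B=4 C=12)
Step 9: empty(C) -> (A=0 B=4 C=0)

Answer: 0 4 0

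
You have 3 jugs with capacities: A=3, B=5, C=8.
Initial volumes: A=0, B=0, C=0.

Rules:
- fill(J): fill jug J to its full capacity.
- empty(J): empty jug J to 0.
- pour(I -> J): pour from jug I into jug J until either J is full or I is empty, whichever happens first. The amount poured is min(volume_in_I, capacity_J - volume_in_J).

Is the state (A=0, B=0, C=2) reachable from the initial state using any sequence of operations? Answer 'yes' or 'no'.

BFS from (A=0, B=0, C=0):
  1. fill(B) -> (A=0 B=5 C=0)
  2. pour(B -> A) -> (A=3 B=2 C=0)
  3. empty(A) -> (A=0 B=2 C=0)
  4. pour(B -> C) -> (A=0 B=0 C=2)
Target reached → yes.

Answer: yes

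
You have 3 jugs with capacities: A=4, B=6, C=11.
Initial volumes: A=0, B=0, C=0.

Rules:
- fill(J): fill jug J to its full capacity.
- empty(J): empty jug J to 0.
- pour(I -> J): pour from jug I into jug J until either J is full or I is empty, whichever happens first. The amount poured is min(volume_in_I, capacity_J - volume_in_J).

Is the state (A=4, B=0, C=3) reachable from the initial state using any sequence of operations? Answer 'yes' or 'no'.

BFS from (A=0, B=0, C=0):
  1. fill(C) -> (A=0 B=0 C=11)
  2. pour(C -> A) -> (A=4 B=0 C=7)
  3. empty(A) -> (A=0 B=0 C=7)
  4. pour(C -> A) -> (A=4 B=0 C=3)
Target reached → yes.

Answer: yes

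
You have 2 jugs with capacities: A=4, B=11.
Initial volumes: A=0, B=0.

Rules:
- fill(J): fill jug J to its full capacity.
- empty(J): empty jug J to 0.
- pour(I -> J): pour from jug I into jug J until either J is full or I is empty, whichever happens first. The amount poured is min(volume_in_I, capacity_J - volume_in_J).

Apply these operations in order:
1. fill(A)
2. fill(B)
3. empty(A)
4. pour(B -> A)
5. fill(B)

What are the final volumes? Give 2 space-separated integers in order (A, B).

Answer: 4 11

Derivation:
Step 1: fill(A) -> (A=4 B=0)
Step 2: fill(B) -> (A=4 B=11)
Step 3: empty(A) -> (A=0 B=11)
Step 4: pour(B -> A) -> (A=4 B=7)
Step 5: fill(B) -> (A=4 B=11)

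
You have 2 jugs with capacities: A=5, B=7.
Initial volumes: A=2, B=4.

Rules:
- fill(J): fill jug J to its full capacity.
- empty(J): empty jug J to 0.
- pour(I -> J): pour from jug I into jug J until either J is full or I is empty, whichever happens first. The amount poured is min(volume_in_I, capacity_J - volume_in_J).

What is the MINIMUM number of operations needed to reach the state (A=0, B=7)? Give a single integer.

Answer: 2

Derivation:
BFS from (A=2, B=4). One shortest path:
  1. empty(A) -> (A=0 B=4)
  2. fill(B) -> (A=0 B=7)
Reached target in 2 moves.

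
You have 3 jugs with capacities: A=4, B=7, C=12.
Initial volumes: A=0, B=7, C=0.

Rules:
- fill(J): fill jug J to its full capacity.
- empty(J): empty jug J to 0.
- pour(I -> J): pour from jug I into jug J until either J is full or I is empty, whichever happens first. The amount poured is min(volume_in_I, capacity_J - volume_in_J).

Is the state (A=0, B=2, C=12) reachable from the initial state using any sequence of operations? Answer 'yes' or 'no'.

Answer: yes

Derivation:
BFS from (A=0, B=7, C=0):
  1. pour(B -> C) -> (A=0 B=0 C=7)
  2. fill(B) -> (A=0 B=7 C=7)
  3. pour(B -> C) -> (A=0 B=2 C=12)
Target reached → yes.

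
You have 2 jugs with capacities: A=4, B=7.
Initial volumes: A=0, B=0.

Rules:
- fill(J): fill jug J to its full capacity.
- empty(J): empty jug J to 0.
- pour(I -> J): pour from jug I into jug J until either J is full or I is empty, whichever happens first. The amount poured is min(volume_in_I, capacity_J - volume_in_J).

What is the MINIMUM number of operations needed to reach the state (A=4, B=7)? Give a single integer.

Answer: 2

Derivation:
BFS from (A=0, B=0). One shortest path:
  1. fill(A) -> (A=4 B=0)
  2. fill(B) -> (A=4 B=7)
Reached target in 2 moves.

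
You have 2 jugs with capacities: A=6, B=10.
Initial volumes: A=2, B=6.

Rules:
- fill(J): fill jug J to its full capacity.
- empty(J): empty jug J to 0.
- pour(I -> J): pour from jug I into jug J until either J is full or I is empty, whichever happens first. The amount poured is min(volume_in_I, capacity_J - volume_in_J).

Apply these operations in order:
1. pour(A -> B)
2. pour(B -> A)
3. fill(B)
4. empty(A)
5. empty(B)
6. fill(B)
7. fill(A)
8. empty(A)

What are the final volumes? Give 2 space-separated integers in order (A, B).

Step 1: pour(A -> B) -> (A=0 B=8)
Step 2: pour(B -> A) -> (A=6 B=2)
Step 3: fill(B) -> (A=6 B=10)
Step 4: empty(A) -> (A=0 B=10)
Step 5: empty(B) -> (A=0 B=0)
Step 6: fill(B) -> (A=0 B=10)
Step 7: fill(A) -> (A=6 B=10)
Step 8: empty(A) -> (A=0 B=10)

Answer: 0 10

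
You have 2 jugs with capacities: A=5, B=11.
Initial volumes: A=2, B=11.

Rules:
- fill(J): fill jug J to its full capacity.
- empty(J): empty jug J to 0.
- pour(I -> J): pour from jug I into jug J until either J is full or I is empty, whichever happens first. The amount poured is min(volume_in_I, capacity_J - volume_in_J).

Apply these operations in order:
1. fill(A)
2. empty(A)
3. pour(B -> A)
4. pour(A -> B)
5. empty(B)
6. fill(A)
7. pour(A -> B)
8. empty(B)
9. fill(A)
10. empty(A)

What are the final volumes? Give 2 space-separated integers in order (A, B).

Answer: 0 0

Derivation:
Step 1: fill(A) -> (A=5 B=11)
Step 2: empty(A) -> (A=0 B=11)
Step 3: pour(B -> A) -> (A=5 B=6)
Step 4: pour(A -> B) -> (A=0 B=11)
Step 5: empty(B) -> (A=0 B=0)
Step 6: fill(A) -> (A=5 B=0)
Step 7: pour(A -> B) -> (A=0 B=5)
Step 8: empty(B) -> (A=0 B=0)
Step 9: fill(A) -> (A=5 B=0)
Step 10: empty(A) -> (A=0 B=0)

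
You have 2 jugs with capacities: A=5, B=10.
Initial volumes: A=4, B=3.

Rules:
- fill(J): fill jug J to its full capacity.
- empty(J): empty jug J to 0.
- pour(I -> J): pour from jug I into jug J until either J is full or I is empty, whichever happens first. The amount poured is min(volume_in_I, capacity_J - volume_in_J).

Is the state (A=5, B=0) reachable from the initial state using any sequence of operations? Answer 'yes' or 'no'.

Answer: yes

Derivation:
BFS from (A=4, B=3):
  1. fill(A) -> (A=5 B=3)
  2. empty(B) -> (A=5 B=0)
Target reached → yes.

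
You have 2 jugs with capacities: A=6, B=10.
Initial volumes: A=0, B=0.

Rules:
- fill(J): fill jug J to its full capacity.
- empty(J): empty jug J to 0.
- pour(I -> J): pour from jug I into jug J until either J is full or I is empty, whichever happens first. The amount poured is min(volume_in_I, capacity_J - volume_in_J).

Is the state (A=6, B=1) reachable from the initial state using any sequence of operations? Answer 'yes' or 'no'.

BFS explored all 16 reachable states.
Reachable set includes: (0,0), (0,2), (0,4), (0,6), (0,8), (0,10), (2,0), (2,10), (4,0), (4,10), (6,0), (6,2) ...
Target (A=6, B=1) not in reachable set → no.

Answer: no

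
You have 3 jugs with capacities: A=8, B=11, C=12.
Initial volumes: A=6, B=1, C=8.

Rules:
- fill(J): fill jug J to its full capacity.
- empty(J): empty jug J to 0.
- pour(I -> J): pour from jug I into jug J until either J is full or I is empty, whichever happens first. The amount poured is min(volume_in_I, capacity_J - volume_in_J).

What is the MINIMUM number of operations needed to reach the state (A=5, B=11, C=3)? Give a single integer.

Answer: 6

Derivation:
BFS from (A=6, B=1, C=8). One shortest path:
  1. fill(C) -> (A=6 B=1 C=12)
  2. pour(B -> A) -> (A=7 B=0 C=12)
  3. pour(C -> A) -> (A=8 B=0 C=11)
  4. pour(A -> B) -> (A=0 B=8 C=11)
  5. pour(C -> A) -> (A=8 B=8 C=3)
  6. pour(A -> B) -> (A=5 B=11 C=3)
Reached target in 6 moves.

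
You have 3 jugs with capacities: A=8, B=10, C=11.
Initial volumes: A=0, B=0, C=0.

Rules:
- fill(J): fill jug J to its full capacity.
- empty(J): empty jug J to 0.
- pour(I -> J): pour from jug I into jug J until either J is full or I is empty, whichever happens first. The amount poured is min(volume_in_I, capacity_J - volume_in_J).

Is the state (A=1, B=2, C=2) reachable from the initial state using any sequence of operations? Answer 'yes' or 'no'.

Answer: no

Derivation:
BFS explored all 558 reachable states.
Reachable set includes: (0,0,0), (0,0,1), (0,0,2), (0,0,3), (0,0,4), (0,0,5), (0,0,6), (0,0,7), (0,0,8), (0,0,9), (0,0,10), (0,0,11) ...
Target (A=1, B=2, C=2) not in reachable set → no.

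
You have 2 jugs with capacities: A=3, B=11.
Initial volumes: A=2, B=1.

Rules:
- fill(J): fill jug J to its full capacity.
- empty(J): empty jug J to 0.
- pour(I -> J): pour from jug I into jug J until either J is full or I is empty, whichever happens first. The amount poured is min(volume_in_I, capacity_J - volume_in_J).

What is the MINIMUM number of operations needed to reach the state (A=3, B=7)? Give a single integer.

Answer: 4

Derivation:
BFS from (A=2, B=1). One shortest path:
  1. fill(B) -> (A=2 B=11)
  2. pour(B -> A) -> (A=3 B=10)
  3. empty(A) -> (A=0 B=10)
  4. pour(B -> A) -> (A=3 B=7)
Reached target in 4 moves.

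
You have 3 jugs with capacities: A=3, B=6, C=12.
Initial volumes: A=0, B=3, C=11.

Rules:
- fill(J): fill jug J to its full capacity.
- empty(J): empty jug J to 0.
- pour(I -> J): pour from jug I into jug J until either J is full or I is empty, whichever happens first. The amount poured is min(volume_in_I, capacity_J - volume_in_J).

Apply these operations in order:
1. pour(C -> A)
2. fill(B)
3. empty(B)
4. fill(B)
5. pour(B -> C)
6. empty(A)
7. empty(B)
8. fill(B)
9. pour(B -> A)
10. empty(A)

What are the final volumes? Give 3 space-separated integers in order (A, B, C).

Answer: 0 3 12

Derivation:
Step 1: pour(C -> A) -> (A=3 B=3 C=8)
Step 2: fill(B) -> (A=3 B=6 C=8)
Step 3: empty(B) -> (A=3 B=0 C=8)
Step 4: fill(B) -> (A=3 B=6 C=8)
Step 5: pour(B -> C) -> (A=3 B=2 C=12)
Step 6: empty(A) -> (A=0 B=2 C=12)
Step 7: empty(B) -> (A=0 B=0 C=12)
Step 8: fill(B) -> (A=0 B=6 C=12)
Step 9: pour(B -> A) -> (A=3 B=3 C=12)
Step 10: empty(A) -> (A=0 B=3 C=12)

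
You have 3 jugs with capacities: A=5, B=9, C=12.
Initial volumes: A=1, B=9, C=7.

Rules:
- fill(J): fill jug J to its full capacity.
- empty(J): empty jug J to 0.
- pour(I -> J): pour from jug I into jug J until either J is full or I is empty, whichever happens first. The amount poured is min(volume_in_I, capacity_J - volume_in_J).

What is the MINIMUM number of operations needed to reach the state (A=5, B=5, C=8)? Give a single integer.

Answer: 5

Derivation:
BFS from (A=1, B=9, C=7). One shortest path:
  1. empty(B) -> (A=1 B=0 C=7)
  2. fill(C) -> (A=1 B=0 C=12)
  3. pour(C -> A) -> (A=5 B=0 C=8)
  4. pour(A -> B) -> (A=0 B=5 C=8)
  5. fill(A) -> (A=5 B=5 C=8)
Reached target in 5 moves.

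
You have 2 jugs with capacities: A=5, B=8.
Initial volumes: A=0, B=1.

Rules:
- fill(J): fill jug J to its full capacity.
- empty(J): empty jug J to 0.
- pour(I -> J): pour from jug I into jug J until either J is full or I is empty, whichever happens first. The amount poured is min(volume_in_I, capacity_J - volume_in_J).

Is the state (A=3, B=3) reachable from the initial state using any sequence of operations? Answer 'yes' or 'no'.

BFS explored all 26 reachable states.
Reachable set includes: (0,0), (0,1), (0,2), (0,3), (0,4), (0,5), (0,6), (0,7), (0,8), (1,0), (1,8), (2,0) ...
Target (A=3, B=3) not in reachable set → no.

Answer: no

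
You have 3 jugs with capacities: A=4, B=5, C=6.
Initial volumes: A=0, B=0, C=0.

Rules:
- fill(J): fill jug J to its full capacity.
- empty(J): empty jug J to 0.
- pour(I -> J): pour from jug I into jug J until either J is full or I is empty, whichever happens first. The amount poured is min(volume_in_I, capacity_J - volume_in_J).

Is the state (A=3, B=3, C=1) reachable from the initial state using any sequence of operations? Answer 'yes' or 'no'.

BFS explored all 150 reachable states.
Reachable set includes: (0,0,0), (0,0,1), (0,0,2), (0,0,3), (0,0,4), (0,0,5), (0,0,6), (0,1,0), (0,1,1), (0,1,2), (0,1,3), (0,1,4) ...
Target (A=3, B=3, C=1) not in reachable set → no.

Answer: no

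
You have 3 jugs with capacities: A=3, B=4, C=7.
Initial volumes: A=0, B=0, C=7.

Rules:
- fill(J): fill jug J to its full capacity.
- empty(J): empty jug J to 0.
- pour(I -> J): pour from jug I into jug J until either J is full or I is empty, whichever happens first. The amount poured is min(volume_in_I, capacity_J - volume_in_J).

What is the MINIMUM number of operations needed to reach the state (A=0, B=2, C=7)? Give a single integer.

BFS from (A=0, B=0, C=7). One shortest path:
  1. fill(A) -> (A=3 B=0 C=7)
  2. pour(A -> B) -> (A=0 B=3 C=7)
  3. fill(A) -> (A=3 B=3 C=7)
  4. pour(A -> B) -> (A=2 B=4 C=7)
  5. empty(B) -> (A=2 B=0 C=7)
  6. pour(A -> B) -> (A=0 B=2 C=7)
Reached target in 6 moves.

Answer: 6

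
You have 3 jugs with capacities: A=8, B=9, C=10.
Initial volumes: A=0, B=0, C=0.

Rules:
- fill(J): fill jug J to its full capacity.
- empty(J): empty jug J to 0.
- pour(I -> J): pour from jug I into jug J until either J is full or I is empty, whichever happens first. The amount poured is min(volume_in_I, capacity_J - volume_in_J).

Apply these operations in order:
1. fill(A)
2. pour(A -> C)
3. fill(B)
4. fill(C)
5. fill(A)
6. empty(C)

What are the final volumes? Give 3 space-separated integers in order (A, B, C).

Answer: 8 9 0

Derivation:
Step 1: fill(A) -> (A=8 B=0 C=0)
Step 2: pour(A -> C) -> (A=0 B=0 C=8)
Step 3: fill(B) -> (A=0 B=9 C=8)
Step 4: fill(C) -> (A=0 B=9 C=10)
Step 5: fill(A) -> (A=8 B=9 C=10)
Step 6: empty(C) -> (A=8 B=9 C=0)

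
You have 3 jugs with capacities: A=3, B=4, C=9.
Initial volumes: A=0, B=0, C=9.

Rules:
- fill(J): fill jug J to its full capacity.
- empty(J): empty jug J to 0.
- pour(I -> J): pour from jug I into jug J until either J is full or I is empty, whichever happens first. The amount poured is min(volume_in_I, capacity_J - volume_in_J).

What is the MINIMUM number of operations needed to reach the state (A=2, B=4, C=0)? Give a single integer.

BFS from (A=0, B=0, C=9). One shortest path:
  1. pour(C -> A) -> (A=3 B=0 C=6)
  2. empty(A) -> (A=0 B=0 C=6)
  3. pour(C -> B) -> (A=0 B=4 C=2)
  4. pour(C -> A) -> (A=2 B=4 C=0)
Reached target in 4 moves.

Answer: 4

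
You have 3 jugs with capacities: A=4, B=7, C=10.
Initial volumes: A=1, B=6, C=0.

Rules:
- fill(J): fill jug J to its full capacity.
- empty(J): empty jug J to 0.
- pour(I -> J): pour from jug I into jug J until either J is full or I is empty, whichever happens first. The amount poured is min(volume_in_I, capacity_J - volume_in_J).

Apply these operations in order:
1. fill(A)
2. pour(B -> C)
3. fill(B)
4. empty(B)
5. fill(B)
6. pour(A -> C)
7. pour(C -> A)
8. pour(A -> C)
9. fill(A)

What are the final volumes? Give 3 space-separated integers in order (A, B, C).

Answer: 4 7 10

Derivation:
Step 1: fill(A) -> (A=4 B=6 C=0)
Step 2: pour(B -> C) -> (A=4 B=0 C=6)
Step 3: fill(B) -> (A=4 B=7 C=6)
Step 4: empty(B) -> (A=4 B=0 C=6)
Step 5: fill(B) -> (A=4 B=7 C=6)
Step 6: pour(A -> C) -> (A=0 B=7 C=10)
Step 7: pour(C -> A) -> (A=4 B=7 C=6)
Step 8: pour(A -> C) -> (A=0 B=7 C=10)
Step 9: fill(A) -> (A=4 B=7 C=10)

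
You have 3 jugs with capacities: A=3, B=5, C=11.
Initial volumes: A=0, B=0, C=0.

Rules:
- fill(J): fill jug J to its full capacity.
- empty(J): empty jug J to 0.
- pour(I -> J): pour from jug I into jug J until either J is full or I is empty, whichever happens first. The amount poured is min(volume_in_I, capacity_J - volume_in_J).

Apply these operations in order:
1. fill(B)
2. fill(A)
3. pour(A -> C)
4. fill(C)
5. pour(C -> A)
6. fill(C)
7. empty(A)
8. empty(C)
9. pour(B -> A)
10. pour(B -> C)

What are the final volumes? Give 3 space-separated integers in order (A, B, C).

Step 1: fill(B) -> (A=0 B=5 C=0)
Step 2: fill(A) -> (A=3 B=5 C=0)
Step 3: pour(A -> C) -> (A=0 B=5 C=3)
Step 4: fill(C) -> (A=0 B=5 C=11)
Step 5: pour(C -> A) -> (A=3 B=5 C=8)
Step 6: fill(C) -> (A=3 B=5 C=11)
Step 7: empty(A) -> (A=0 B=5 C=11)
Step 8: empty(C) -> (A=0 B=5 C=0)
Step 9: pour(B -> A) -> (A=3 B=2 C=0)
Step 10: pour(B -> C) -> (A=3 B=0 C=2)

Answer: 3 0 2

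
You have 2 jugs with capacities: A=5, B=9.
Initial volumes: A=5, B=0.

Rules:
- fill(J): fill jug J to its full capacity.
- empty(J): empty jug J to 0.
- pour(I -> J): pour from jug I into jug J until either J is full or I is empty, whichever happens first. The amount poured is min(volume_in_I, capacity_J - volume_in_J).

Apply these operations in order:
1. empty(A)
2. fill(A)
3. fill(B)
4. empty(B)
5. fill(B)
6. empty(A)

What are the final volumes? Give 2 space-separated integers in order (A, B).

Step 1: empty(A) -> (A=0 B=0)
Step 2: fill(A) -> (A=5 B=0)
Step 3: fill(B) -> (A=5 B=9)
Step 4: empty(B) -> (A=5 B=0)
Step 5: fill(B) -> (A=5 B=9)
Step 6: empty(A) -> (A=0 B=9)

Answer: 0 9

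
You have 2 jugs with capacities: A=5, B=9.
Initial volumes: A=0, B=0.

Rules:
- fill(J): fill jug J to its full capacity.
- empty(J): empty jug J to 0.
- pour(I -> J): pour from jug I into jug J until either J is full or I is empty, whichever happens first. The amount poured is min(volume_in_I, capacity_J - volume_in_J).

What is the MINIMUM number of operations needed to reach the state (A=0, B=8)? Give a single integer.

Answer: 7

Derivation:
BFS from (A=0, B=0). One shortest path:
  1. fill(B) -> (A=0 B=9)
  2. pour(B -> A) -> (A=5 B=4)
  3. empty(A) -> (A=0 B=4)
  4. pour(B -> A) -> (A=4 B=0)
  5. fill(B) -> (A=4 B=9)
  6. pour(B -> A) -> (A=5 B=8)
  7. empty(A) -> (A=0 B=8)
Reached target in 7 moves.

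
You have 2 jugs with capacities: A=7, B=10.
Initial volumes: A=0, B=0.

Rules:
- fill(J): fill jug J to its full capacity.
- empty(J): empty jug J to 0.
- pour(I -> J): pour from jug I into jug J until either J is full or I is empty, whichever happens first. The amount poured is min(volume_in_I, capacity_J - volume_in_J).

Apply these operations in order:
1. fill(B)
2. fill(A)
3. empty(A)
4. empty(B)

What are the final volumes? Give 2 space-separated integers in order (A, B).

Step 1: fill(B) -> (A=0 B=10)
Step 2: fill(A) -> (A=7 B=10)
Step 3: empty(A) -> (A=0 B=10)
Step 4: empty(B) -> (A=0 B=0)

Answer: 0 0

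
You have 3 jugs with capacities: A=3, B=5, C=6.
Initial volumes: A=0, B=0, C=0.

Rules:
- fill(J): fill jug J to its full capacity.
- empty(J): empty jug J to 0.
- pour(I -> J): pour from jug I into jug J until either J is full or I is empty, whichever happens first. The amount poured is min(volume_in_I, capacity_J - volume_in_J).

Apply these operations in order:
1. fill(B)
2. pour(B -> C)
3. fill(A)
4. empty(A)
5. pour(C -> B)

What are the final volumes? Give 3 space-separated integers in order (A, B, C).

Step 1: fill(B) -> (A=0 B=5 C=0)
Step 2: pour(B -> C) -> (A=0 B=0 C=5)
Step 3: fill(A) -> (A=3 B=0 C=5)
Step 4: empty(A) -> (A=0 B=0 C=5)
Step 5: pour(C -> B) -> (A=0 B=5 C=0)

Answer: 0 5 0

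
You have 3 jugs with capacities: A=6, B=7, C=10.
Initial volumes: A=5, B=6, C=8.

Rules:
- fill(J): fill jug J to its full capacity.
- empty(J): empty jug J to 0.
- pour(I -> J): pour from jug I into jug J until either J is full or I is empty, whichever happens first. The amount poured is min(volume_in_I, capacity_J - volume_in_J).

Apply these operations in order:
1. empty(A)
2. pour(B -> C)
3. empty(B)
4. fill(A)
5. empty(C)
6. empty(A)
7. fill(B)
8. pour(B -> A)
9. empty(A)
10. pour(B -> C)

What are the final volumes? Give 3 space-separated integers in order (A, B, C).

Step 1: empty(A) -> (A=0 B=6 C=8)
Step 2: pour(B -> C) -> (A=0 B=4 C=10)
Step 3: empty(B) -> (A=0 B=0 C=10)
Step 4: fill(A) -> (A=6 B=0 C=10)
Step 5: empty(C) -> (A=6 B=0 C=0)
Step 6: empty(A) -> (A=0 B=0 C=0)
Step 7: fill(B) -> (A=0 B=7 C=0)
Step 8: pour(B -> A) -> (A=6 B=1 C=0)
Step 9: empty(A) -> (A=0 B=1 C=0)
Step 10: pour(B -> C) -> (A=0 B=0 C=1)

Answer: 0 0 1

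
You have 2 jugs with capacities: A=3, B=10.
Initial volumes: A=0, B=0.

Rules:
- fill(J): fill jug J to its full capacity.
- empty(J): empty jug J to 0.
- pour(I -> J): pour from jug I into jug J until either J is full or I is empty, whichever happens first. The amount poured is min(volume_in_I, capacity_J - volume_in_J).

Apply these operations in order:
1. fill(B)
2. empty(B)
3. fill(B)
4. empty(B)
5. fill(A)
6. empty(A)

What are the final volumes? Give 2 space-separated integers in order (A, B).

Answer: 0 0

Derivation:
Step 1: fill(B) -> (A=0 B=10)
Step 2: empty(B) -> (A=0 B=0)
Step 3: fill(B) -> (A=0 B=10)
Step 4: empty(B) -> (A=0 B=0)
Step 5: fill(A) -> (A=3 B=0)
Step 6: empty(A) -> (A=0 B=0)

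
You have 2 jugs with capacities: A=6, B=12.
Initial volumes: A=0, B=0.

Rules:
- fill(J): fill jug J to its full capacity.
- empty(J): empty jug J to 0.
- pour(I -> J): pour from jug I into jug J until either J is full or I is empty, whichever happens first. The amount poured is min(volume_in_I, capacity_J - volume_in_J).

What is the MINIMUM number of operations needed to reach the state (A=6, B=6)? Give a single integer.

BFS from (A=0, B=0). One shortest path:
  1. fill(B) -> (A=0 B=12)
  2. pour(B -> A) -> (A=6 B=6)
Reached target in 2 moves.

Answer: 2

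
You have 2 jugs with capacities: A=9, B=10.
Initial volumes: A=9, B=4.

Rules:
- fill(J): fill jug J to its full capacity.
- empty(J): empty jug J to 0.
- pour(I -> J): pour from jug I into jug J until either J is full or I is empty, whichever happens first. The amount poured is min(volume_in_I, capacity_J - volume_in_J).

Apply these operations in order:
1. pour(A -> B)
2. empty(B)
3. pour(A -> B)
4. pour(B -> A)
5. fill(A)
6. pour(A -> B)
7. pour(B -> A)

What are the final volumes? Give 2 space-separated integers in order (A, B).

Step 1: pour(A -> B) -> (A=3 B=10)
Step 2: empty(B) -> (A=3 B=0)
Step 3: pour(A -> B) -> (A=0 B=3)
Step 4: pour(B -> A) -> (A=3 B=0)
Step 5: fill(A) -> (A=9 B=0)
Step 6: pour(A -> B) -> (A=0 B=9)
Step 7: pour(B -> A) -> (A=9 B=0)

Answer: 9 0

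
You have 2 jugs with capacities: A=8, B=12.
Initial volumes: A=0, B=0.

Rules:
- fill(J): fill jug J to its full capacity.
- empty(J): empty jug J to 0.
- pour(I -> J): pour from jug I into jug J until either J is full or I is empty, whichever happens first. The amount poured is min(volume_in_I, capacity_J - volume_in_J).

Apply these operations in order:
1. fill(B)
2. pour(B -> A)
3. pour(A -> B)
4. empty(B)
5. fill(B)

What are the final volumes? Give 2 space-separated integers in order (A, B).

Answer: 0 12

Derivation:
Step 1: fill(B) -> (A=0 B=12)
Step 2: pour(B -> A) -> (A=8 B=4)
Step 3: pour(A -> B) -> (A=0 B=12)
Step 4: empty(B) -> (A=0 B=0)
Step 5: fill(B) -> (A=0 B=12)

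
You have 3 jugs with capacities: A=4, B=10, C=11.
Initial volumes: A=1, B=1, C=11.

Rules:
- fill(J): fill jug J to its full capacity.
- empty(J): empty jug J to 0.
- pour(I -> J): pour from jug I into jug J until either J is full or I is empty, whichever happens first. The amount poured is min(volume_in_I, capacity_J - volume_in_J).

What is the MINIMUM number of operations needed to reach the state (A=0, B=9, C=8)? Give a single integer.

Answer: 4

Derivation:
BFS from (A=1, B=1, C=11). One shortest path:
  1. pour(C -> A) -> (A=4 B=1 C=8)
  2. pour(A -> B) -> (A=0 B=5 C=8)
  3. fill(A) -> (A=4 B=5 C=8)
  4. pour(A -> B) -> (A=0 B=9 C=8)
Reached target in 4 moves.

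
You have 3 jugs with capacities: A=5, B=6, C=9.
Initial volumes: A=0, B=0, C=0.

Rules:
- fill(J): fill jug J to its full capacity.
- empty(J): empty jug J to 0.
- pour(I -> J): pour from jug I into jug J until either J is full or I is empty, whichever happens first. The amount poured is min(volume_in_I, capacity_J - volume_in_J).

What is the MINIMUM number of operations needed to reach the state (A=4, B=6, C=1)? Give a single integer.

Answer: 6

Derivation:
BFS from (A=0, B=0, C=0). One shortest path:
  1. fill(A) -> (A=5 B=0 C=0)
  2. fill(B) -> (A=5 B=6 C=0)
  3. pour(B -> C) -> (A=5 B=0 C=6)
  4. pour(A -> B) -> (A=0 B=5 C=6)
  5. pour(C -> A) -> (A=5 B=5 C=1)
  6. pour(A -> B) -> (A=4 B=6 C=1)
Reached target in 6 moves.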